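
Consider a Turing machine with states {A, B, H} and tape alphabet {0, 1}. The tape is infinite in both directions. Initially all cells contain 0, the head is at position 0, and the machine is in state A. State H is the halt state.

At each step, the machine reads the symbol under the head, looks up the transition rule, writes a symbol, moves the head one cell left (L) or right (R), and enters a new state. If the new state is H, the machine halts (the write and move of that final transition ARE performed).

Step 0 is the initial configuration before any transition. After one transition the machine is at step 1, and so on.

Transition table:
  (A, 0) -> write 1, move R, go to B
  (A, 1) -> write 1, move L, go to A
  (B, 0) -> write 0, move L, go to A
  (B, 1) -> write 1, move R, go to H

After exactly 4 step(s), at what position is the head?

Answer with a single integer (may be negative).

Answer: 0

Derivation:
Step 1: in state A at pos 0, read 0 -> (A,0)->write 1,move R,goto B. Now: state=B, head=1, tape[-1..2]=0100 (head:   ^)
Step 2: in state B at pos 1, read 0 -> (B,0)->write 0,move L,goto A. Now: state=A, head=0, tape[-1..2]=0100 (head:  ^)
Step 3: in state A at pos 0, read 1 -> (A,1)->write 1,move L,goto A. Now: state=A, head=-1, tape[-2..2]=00100 (head:  ^)
Step 4: in state A at pos -1, read 0 -> (A,0)->write 1,move R,goto B. Now: state=B, head=0, tape[-2..2]=01100 (head:   ^)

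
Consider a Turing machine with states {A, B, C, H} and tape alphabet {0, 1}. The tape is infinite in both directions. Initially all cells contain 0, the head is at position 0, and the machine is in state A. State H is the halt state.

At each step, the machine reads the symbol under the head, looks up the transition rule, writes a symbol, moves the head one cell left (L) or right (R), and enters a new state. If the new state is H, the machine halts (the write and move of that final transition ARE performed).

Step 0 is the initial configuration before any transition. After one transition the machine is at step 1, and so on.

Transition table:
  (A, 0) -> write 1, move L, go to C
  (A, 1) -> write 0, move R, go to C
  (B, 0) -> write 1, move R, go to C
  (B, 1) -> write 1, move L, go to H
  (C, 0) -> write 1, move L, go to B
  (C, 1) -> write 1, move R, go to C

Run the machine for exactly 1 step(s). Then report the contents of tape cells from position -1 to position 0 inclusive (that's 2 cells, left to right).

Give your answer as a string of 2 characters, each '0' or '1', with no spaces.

Step 1: in state A at pos 0, read 0 -> (A,0)->write 1,move L,goto C. Now: state=C, head=-1, tape[-2..1]=0010 (head:  ^)

Answer: 01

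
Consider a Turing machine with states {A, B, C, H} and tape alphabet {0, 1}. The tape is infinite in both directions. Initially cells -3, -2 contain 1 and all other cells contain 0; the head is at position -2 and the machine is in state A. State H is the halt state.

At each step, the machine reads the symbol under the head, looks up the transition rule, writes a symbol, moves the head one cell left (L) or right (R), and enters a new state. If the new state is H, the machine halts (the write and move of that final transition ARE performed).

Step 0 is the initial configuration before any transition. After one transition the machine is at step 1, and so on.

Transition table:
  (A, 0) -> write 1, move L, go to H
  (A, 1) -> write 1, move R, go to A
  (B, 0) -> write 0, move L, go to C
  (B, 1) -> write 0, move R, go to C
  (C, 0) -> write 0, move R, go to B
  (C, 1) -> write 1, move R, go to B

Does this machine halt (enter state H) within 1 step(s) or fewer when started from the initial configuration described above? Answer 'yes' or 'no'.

Answer: no

Derivation:
Step 1: in state A at pos -2, read 1 -> (A,1)->write 1,move R,goto A. Now: state=A, head=-1, tape[-4..0]=01100 (head:    ^)
After 1 step(s): state = A (not H) -> not halted within 1 -> no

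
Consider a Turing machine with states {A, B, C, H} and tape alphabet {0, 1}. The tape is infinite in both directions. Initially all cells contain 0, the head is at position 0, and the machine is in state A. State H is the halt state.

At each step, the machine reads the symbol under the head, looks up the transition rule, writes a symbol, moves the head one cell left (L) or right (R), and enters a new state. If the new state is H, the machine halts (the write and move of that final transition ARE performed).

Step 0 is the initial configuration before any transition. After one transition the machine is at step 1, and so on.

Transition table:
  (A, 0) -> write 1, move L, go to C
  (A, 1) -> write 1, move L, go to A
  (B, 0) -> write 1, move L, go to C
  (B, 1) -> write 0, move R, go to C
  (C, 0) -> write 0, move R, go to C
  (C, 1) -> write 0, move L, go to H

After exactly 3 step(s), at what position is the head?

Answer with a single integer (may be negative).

Step 1: in state A at pos 0, read 0 -> (A,0)->write 1,move L,goto C. Now: state=C, head=-1, tape[-2..1]=0010 (head:  ^)
Step 2: in state C at pos -1, read 0 -> (C,0)->write 0,move R,goto C. Now: state=C, head=0, tape[-2..1]=0010 (head:   ^)
Step 3: in state C at pos 0, read 1 -> (C,1)->write 0,move L,goto H. Now: state=H, head=-1, tape[-2..1]=0000 (head:  ^)

Answer: -1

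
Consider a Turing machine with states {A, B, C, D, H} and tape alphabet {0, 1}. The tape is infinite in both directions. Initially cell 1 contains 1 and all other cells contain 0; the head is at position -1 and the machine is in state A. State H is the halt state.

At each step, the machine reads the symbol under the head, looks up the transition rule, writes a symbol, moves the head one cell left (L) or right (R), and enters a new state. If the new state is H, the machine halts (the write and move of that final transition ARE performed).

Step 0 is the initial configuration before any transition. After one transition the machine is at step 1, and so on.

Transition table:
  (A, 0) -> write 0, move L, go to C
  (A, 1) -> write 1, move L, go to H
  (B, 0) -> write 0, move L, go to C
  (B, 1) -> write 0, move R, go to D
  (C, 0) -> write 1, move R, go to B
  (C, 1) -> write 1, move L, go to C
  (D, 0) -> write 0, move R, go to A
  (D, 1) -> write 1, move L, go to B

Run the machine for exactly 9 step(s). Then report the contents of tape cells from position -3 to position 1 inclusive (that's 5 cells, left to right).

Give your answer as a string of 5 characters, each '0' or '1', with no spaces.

Step 1: in state A at pos -1, read 0 -> (A,0)->write 0,move L,goto C. Now: state=C, head=-2, tape[-3..2]=000010 (head:  ^)
Step 2: in state C at pos -2, read 0 -> (C,0)->write 1,move R,goto B. Now: state=B, head=-1, tape[-3..2]=010010 (head:   ^)
Step 3: in state B at pos -1, read 0 -> (B,0)->write 0,move L,goto C. Now: state=C, head=-2, tape[-3..2]=010010 (head:  ^)
Step 4: in state C at pos -2, read 1 -> (C,1)->write 1,move L,goto C. Now: state=C, head=-3, tape[-4..2]=0010010 (head:  ^)
Step 5: in state C at pos -3, read 0 -> (C,0)->write 1,move R,goto B. Now: state=B, head=-2, tape[-4..2]=0110010 (head:   ^)
Step 6: in state B at pos -2, read 1 -> (B,1)->write 0,move R,goto D. Now: state=D, head=-1, tape[-4..2]=0100010 (head:    ^)
Step 7: in state D at pos -1, read 0 -> (D,0)->write 0,move R,goto A. Now: state=A, head=0, tape[-4..2]=0100010 (head:     ^)
Step 8: in state A at pos 0, read 0 -> (A,0)->write 0,move L,goto C. Now: state=C, head=-1, tape[-4..2]=0100010 (head:    ^)
Step 9: in state C at pos -1, read 0 -> (C,0)->write 1,move R,goto B. Now: state=B, head=0, tape[-4..2]=0101010 (head:     ^)

Answer: 10101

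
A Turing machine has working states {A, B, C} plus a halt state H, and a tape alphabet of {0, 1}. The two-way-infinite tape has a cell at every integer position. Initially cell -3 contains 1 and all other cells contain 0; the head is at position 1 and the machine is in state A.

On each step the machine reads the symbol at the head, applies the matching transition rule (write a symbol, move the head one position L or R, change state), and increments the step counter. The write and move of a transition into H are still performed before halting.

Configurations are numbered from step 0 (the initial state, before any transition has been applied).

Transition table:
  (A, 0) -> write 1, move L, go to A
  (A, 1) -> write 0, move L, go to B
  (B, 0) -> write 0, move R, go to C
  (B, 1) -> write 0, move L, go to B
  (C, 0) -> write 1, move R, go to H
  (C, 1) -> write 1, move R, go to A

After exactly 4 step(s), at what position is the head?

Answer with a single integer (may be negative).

Step 1: in state A at pos 1, read 0 -> (A,0)->write 1,move L,goto A. Now: state=A, head=0, tape[-4..2]=0100010 (head:     ^)
Step 2: in state A at pos 0, read 0 -> (A,0)->write 1,move L,goto A. Now: state=A, head=-1, tape[-4..2]=0100110 (head:    ^)
Step 3: in state A at pos -1, read 0 -> (A,0)->write 1,move L,goto A. Now: state=A, head=-2, tape[-4..2]=0101110 (head:   ^)
Step 4: in state A at pos -2, read 0 -> (A,0)->write 1,move L,goto A. Now: state=A, head=-3, tape[-4..2]=0111110 (head:  ^)

Answer: -3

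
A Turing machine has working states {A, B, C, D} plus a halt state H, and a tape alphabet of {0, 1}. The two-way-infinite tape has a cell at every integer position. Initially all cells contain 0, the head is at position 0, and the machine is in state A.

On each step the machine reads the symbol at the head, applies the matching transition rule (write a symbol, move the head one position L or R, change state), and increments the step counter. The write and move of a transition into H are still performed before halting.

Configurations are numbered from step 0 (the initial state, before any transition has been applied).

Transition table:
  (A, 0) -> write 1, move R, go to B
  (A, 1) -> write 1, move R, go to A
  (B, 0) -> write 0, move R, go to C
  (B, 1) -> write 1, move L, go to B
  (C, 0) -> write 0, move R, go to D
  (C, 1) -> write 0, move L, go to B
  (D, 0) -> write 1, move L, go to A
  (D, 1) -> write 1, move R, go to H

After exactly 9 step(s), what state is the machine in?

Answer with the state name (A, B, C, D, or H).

Answer: B

Derivation:
Step 1: in state A at pos 0, read 0 -> (A,0)->write 1,move R,goto B. Now: state=B, head=1, tape[-1..2]=0100 (head:   ^)
Step 2: in state B at pos 1, read 0 -> (B,0)->write 0,move R,goto C. Now: state=C, head=2, tape[-1..3]=01000 (head:    ^)
Step 3: in state C at pos 2, read 0 -> (C,0)->write 0,move R,goto D. Now: state=D, head=3, tape[-1..4]=010000 (head:     ^)
Step 4: in state D at pos 3, read 0 -> (D,0)->write 1,move L,goto A. Now: state=A, head=2, tape[-1..4]=010010 (head:    ^)
Step 5: in state A at pos 2, read 0 -> (A,0)->write 1,move R,goto B. Now: state=B, head=3, tape[-1..4]=010110 (head:     ^)
Step 6: in state B at pos 3, read 1 -> (B,1)->write 1,move L,goto B. Now: state=B, head=2, tape[-1..4]=010110 (head:    ^)
Step 7: in state B at pos 2, read 1 -> (B,1)->write 1,move L,goto B. Now: state=B, head=1, tape[-1..4]=010110 (head:   ^)
Step 8: in state B at pos 1, read 0 -> (B,0)->write 0,move R,goto C. Now: state=C, head=2, tape[-1..4]=010110 (head:    ^)
Step 9: in state C at pos 2, read 1 -> (C,1)->write 0,move L,goto B. Now: state=B, head=1, tape[-1..4]=010010 (head:   ^)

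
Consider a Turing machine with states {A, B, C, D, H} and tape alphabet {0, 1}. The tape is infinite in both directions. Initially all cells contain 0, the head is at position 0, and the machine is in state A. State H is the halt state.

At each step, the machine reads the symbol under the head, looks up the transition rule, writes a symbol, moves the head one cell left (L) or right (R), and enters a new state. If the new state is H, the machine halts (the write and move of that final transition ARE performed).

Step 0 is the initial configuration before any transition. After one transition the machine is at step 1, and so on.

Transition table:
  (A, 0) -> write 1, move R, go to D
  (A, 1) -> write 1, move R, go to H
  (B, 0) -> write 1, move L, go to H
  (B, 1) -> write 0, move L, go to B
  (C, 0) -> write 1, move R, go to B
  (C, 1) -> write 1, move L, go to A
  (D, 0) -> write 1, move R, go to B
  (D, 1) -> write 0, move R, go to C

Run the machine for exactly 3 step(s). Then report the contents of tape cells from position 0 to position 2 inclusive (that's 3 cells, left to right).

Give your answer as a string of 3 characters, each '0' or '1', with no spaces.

Step 1: in state A at pos 0, read 0 -> (A,0)->write 1,move R,goto D. Now: state=D, head=1, tape[-1..2]=0100 (head:   ^)
Step 2: in state D at pos 1, read 0 -> (D,0)->write 1,move R,goto B. Now: state=B, head=2, tape[-1..3]=01100 (head:    ^)
Step 3: in state B at pos 2, read 0 -> (B,0)->write 1,move L,goto H. Now: state=H, head=1, tape[-1..3]=01110 (head:   ^)

Answer: 111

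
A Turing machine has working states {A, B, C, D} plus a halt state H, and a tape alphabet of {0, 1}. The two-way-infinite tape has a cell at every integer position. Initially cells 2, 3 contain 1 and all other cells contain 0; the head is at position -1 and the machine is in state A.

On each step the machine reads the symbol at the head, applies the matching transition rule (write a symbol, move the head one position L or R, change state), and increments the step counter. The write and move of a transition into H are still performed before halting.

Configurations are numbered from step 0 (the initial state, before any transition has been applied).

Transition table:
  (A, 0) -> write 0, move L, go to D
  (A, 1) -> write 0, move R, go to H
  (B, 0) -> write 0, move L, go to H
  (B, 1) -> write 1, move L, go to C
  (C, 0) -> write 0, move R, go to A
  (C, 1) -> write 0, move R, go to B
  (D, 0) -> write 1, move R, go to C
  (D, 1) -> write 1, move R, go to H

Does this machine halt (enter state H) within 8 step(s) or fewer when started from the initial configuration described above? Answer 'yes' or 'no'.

Step 1: in state A at pos -1, read 0 -> (A,0)->write 0,move L,goto D. Now: state=D, head=-2, tape[-3..4]=00000110 (head:  ^)
Step 2: in state D at pos -2, read 0 -> (D,0)->write 1,move R,goto C. Now: state=C, head=-1, tape[-3..4]=01000110 (head:   ^)
Step 3: in state C at pos -1, read 0 -> (C,0)->write 0,move R,goto A. Now: state=A, head=0, tape[-3..4]=01000110 (head:    ^)
Step 4: in state A at pos 0, read 0 -> (A,0)->write 0,move L,goto D. Now: state=D, head=-1, tape[-3..4]=01000110 (head:   ^)
Step 5: in state D at pos -1, read 0 -> (D,0)->write 1,move R,goto C. Now: state=C, head=0, tape[-3..4]=01100110 (head:    ^)
Step 6: in state C at pos 0, read 0 -> (C,0)->write 0,move R,goto A. Now: state=A, head=1, tape[-3..4]=01100110 (head:     ^)
Step 7: in state A at pos 1, read 0 -> (A,0)->write 0,move L,goto D. Now: state=D, head=0, tape[-3..4]=01100110 (head:    ^)
Step 8: in state D at pos 0, read 0 -> (D,0)->write 1,move R,goto C. Now: state=C, head=1, tape[-3..4]=01110110 (head:     ^)
After 8 step(s): state = C (not H) -> not halted within 8 -> no

Answer: no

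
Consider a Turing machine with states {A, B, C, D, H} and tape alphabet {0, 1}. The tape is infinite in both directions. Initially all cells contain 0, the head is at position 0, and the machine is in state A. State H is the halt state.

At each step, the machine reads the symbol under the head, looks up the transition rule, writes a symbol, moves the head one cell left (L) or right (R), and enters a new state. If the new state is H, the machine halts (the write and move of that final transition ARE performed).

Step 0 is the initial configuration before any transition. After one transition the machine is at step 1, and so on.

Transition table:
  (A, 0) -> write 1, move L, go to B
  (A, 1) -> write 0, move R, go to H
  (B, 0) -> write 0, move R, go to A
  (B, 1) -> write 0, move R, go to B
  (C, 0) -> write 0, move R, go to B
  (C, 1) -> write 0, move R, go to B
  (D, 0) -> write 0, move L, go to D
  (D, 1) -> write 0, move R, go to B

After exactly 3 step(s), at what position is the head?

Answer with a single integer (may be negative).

Step 1: in state A at pos 0, read 0 -> (A,0)->write 1,move L,goto B. Now: state=B, head=-1, tape[-2..1]=0010 (head:  ^)
Step 2: in state B at pos -1, read 0 -> (B,0)->write 0,move R,goto A. Now: state=A, head=0, tape[-2..1]=0010 (head:   ^)
Step 3: in state A at pos 0, read 1 -> (A,1)->write 0,move R,goto H. Now: state=H, head=1, tape[-2..2]=00000 (head:    ^)

Answer: 1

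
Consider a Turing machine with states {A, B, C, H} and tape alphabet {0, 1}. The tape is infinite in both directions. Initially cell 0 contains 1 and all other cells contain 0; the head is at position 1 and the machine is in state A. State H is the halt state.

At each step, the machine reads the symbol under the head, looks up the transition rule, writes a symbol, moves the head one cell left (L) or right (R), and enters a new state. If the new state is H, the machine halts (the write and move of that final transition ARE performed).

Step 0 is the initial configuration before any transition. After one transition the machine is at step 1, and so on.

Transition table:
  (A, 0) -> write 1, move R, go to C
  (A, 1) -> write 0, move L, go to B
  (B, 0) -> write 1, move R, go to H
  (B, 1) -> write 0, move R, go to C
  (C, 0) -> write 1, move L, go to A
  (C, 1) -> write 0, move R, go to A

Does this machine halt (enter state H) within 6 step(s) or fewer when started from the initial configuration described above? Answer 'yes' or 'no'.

Answer: no

Derivation:
Step 1: in state A at pos 1, read 0 -> (A,0)->write 1,move R,goto C. Now: state=C, head=2, tape[-1..3]=01100 (head:    ^)
Step 2: in state C at pos 2, read 0 -> (C,0)->write 1,move L,goto A. Now: state=A, head=1, tape[-1..3]=01110 (head:   ^)
Step 3: in state A at pos 1, read 1 -> (A,1)->write 0,move L,goto B. Now: state=B, head=0, tape[-1..3]=01010 (head:  ^)
Step 4: in state B at pos 0, read 1 -> (B,1)->write 0,move R,goto C. Now: state=C, head=1, tape[-1..3]=00010 (head:   ^)
Step 5: in state C at pos 1, read 0 -> (C,0)->write 1,move L,goto A. Now: state=A, head=0, tape[-1..3]=00110 (head:  ^)
Step 6: in state A at pos 0, read 0 -> (A,0)->write 1,move R,goto C. Now: state=C, head=1, tape[-1..3]=01110 (head:   ^)
After 6 step(s): state = C (not H) -> not halted within 6 -> no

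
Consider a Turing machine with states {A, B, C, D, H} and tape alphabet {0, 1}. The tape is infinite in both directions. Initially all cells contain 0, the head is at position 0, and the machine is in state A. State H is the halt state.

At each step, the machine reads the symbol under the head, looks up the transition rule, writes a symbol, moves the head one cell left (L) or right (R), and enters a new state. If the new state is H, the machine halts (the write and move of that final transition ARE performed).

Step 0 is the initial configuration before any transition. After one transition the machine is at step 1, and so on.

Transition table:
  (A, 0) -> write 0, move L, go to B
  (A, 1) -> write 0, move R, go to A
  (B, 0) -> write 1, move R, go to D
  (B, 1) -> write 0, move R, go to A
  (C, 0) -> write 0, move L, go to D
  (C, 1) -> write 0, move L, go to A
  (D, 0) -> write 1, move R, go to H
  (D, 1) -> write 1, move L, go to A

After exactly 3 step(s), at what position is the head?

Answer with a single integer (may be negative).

Step 1: in state A at pos 0, read 0 -> (A,0)->write 0,move L,goto B. Now: state=B, head=-1, tape[-2..1]=0000 (head:  ^)
Step 2: in state B at pos -1, read 0 -> (B,0)->write 1,move R,goto D. Now: state=D, head=0, tape[-2..1]=0100 (head:   ^)
Step 3: in state D at pos 0, read 0 -> (D,0)->write 1,move R,goto H. Now: state=H, head=1, tape[-2..2]=01100 (head:    ^)

Answer: 1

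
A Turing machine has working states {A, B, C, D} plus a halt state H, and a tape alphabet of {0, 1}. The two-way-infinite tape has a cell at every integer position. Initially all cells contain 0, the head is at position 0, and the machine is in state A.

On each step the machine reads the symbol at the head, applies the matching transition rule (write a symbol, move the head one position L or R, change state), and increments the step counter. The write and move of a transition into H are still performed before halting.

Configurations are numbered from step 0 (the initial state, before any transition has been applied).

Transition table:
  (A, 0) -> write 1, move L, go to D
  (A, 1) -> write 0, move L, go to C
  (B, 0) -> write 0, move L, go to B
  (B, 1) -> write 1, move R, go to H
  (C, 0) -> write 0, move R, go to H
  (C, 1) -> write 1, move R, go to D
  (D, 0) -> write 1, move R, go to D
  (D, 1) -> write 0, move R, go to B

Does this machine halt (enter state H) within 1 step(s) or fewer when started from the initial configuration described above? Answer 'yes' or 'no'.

Step 1: in state A at pos 0, read 0 -> (A,0)->write 1,move L,goto D. Now: state=D, head=-1, tape[-2..1]=0010 (head:  ^)
After 1 step(s): state = D (not H) -> not halted within 1 -> no

Answer: no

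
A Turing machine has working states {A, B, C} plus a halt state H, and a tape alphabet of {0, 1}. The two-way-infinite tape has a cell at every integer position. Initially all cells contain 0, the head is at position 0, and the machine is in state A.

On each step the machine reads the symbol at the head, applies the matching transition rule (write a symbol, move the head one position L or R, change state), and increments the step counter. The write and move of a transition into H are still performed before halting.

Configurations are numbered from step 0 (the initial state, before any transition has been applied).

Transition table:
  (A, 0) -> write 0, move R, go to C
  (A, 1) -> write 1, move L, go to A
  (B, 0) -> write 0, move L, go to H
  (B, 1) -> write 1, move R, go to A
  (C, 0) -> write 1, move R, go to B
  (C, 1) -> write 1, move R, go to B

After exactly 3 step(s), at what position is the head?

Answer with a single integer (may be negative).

Step 1: in state A at pos 0, read 0 -> (A,0)->write 0,move R,goto C. Now: state=C, head=1, tape[-1..2]=0000 (head:   ^)
Step 2: in state C at pos 1, read 0 -> (C,0)->write 1,move R,goto B. Now: state=B, head=2, tape[-1..3]=00100 (head:    ^)
Step 3: in state B at pos 2, read 0 -> (B,0)->write 0,move L,goto H. Now: state=H, head=1, tape[-1..3]=00100 (head:   ^)

Answer: 1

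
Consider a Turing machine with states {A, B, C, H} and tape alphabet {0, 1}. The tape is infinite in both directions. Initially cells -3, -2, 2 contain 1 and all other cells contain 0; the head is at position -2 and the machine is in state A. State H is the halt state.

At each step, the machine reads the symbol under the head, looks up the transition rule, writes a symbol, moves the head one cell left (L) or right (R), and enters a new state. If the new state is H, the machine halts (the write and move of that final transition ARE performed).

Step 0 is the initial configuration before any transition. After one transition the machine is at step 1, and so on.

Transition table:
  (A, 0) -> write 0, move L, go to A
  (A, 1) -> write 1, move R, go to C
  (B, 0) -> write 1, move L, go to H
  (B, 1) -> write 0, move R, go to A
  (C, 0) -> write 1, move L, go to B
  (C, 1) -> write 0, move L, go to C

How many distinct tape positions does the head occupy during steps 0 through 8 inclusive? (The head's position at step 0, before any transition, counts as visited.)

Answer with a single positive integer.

Step 1: in state A at pos -2, read 1 -> (A,1)->write 1,move R,goto C. Now: state=C, head=-1, tape[-4..3]=01100010 (head:    ^)
Step 2: in state C at pos -1, read 0 -> (C,0)->write 1,move L,goto B. Now: state=B, head=-2, tape[-4..3]=01110010 (head:   ^)
Step 3: in state B at pos -2, read 1 -> (B,1)->write 0,move R,goto A. Now: state=A, head=-1, tape[-4..3]=01010010 (head:    ^)
Step 4: in state A at pos -1, read 1 -> (A,1)->write 1,move R,goto C. Now: state=C, head=0, tape[-4..3]=01010010 (head:     ^)
Step 5: in state C at pos 0, read 0 -> (C,0)->write 1,move L,goto B. Now: state=B, head=-1, tape[-4..3]=01011010 (head:    ^)
Step 6: in state B at pos -1, read 1 -> (B,1)->write 0,move R,goto A. Now: state=A, head=0, tape[-4..3]=01001010 (head:     ^)
Step 7: in state A at pos 0, read 1 -> (A,1)->write 1,move R,goto C. Now: state=C, head=1, tape[-4..3]=01001010 (head:      ^)
Step 8: in state C at pos 1, read 0 -> (C,0)->write 1,move L,goto B. Now: state=B, head=0, tape[-4..3]=01001110 (head:     ^)
Head positions at steps 0..8: starting at -2, distinct positions visited = {-2, -1, 0, 1} -> 4 position(s)

Answer: 4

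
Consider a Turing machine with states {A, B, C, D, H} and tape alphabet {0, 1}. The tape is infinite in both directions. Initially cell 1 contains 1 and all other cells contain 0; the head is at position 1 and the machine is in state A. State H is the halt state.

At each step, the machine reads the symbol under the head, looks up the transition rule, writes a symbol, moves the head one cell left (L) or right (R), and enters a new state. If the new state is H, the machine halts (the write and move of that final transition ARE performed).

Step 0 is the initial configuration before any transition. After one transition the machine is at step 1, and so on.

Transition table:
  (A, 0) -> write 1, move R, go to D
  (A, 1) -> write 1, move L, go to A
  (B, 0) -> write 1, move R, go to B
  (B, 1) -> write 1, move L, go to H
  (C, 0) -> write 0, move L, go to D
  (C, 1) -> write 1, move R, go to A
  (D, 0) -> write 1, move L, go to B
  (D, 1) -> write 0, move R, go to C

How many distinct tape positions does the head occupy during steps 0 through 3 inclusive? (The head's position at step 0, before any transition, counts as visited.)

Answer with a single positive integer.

Answer: 3

Derivation:
Step 1: in state A at pos 1, read 1 -> (A,1)->write 1,move L,goto A. Now: state=A, head=0, tape[-1..2]=0010 (head:  ^)
Step 2: in state A at pos 0, read 0 -> (A,0)->write 1,move R,goto D. Now: state=D, head=1, tape[-1..2]=0110 (head:   ^)
Step 3: in state D at pos 1, read 1 -> (D,1)->write 0,move R,goto C. Now: state=C, head=2, tape[-1..3]=01000 (head:    ^)
Head positions at steps 0..3: starting at 1, distinct positions visited = {0, 1, 2} -> 3 position(s)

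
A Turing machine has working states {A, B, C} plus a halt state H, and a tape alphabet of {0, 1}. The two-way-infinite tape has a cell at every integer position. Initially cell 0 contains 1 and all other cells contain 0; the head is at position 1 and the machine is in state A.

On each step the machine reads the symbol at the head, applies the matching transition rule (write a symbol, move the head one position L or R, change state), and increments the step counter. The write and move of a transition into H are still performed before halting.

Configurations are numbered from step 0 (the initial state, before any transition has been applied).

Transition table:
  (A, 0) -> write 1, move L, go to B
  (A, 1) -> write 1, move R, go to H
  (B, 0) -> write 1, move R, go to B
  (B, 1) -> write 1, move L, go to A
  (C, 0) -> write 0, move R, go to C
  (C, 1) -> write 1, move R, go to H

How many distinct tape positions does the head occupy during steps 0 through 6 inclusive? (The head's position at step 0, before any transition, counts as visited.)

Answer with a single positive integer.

Step 1: in state A at pos 1, read 0 -> (A,0)->write 1,move L,goto B. Now: state=B, head=0, tape[-1..2]=0110 (head:  ^)
Step 2: in state B at pos 0, read 1 -> (B,1)->write 1,move L,goto A. Now: state=A, head=-1, tape[-2..2]=00110 (head:  ^)
Step 3: in state A at pos -1, read 0 -> (A,0)->write 1,move L,goto B. Now: state=B, head=-2, tape[-3..2]=001110 (head:  ^)
Step 4: in state B at pos -2, read 0 -> (B,0)->write 1,move R,goto B. Now: state=B, head=-1, tape[-3..2]=011110 (head:   ^)
Step 5: in state B at pos -1, read 1 -> (B,1)->write 1,move L,goto A. Now: state=A, head=-2, tape[-3..2]=011110 (head:  ^)
Step 6: in state A at pos -2, read 1 -> (A,1)->write 1,move R,goto H. Now: state=H, head=-1, tape[-3..2]=011110 (head:   ^)
Head positions at steps 0..6: starting at 1, distinct positions visited = {-2, -1, 0, 1} -> 4 position(s)

Answer: 4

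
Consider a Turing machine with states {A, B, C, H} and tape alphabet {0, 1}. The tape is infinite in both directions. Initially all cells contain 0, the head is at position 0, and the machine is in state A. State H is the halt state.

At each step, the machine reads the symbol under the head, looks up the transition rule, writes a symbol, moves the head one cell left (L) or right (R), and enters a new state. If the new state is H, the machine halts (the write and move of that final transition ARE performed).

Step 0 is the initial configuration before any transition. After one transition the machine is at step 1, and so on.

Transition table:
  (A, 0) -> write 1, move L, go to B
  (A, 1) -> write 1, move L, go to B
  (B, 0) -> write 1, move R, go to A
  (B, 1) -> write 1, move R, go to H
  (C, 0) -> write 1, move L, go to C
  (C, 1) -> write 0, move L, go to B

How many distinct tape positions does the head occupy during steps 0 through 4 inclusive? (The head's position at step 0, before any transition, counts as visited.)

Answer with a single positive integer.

Step 1: in state A at pos 0, read 0 -> (A,0)->write 1,move L,goto B. Now: state=B, head=-1, tape[-2..1]=0010 (head:  ^)
Step 2: in state B at pos -1, read 0 -> (B,0)->write 1,move R,goto A. Now: state=A, head=0, tape[-2..1]=0110 (head:   ^)
Step 3: in state A at pos 0, read 1 -> (A,1)->write 1,move L,goto B. Now: state=B, head=-1, tape[-2..1]=0110 (head:  ^)
Step 4: in state B at pos -1, read 1 -> (B,1)->write 1,move R,goto H. Now: state=H, head=0, tape[-2..1]=0110 (head:   ^)
Head positions at steps 0..4: starting at 0, distinct positions visited = {-1, 0} -> 2 position(s)

Answer: 2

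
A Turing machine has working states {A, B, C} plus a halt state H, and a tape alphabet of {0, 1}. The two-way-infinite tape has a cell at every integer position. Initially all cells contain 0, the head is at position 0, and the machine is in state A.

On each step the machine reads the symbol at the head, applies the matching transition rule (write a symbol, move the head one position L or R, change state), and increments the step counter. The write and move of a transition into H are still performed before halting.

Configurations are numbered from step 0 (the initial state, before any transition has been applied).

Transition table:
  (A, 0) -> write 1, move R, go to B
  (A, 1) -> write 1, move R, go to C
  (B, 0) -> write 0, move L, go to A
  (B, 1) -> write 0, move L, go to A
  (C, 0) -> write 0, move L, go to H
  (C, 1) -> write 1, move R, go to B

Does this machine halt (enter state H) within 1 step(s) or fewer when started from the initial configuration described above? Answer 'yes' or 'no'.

Step 1: in state A at pos 0, read 0 -> (A,0)->write 1,move R,goto B. Now: state=B, head=1, tape[-1..2]=0100 (head:   ^)
After 1 step(s): state = B (not H) -> not halted within 1 -> no

Answer: no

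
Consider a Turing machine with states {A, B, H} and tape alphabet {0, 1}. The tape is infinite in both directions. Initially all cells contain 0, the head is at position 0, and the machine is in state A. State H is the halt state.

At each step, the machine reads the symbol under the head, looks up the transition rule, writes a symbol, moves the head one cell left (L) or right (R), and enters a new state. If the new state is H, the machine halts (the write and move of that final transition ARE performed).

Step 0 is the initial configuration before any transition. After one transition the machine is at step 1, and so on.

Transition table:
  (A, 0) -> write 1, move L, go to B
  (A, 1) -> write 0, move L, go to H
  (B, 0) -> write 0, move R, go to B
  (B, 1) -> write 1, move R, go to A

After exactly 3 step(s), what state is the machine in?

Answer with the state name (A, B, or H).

Step 1: in state A at pos 0, read 0 -> (A,0)->write 1,move L,goto B. Now: state=B, head=-1, tape[-2..1]=0010 (head:  ^)
Step 2: in state B at pos -1, read 0 -> (B,0)->write 0,move R,goto B. Now: state=B, head=0, tape[-2..1]=0010 (head:   ^)
Step 3: in state B at pos 0, read 1 -> (B,1)->write 1,move R,goto A. Now: state=A, head=1, tape[-2..2]=00100 (head:    ^)

Answer: A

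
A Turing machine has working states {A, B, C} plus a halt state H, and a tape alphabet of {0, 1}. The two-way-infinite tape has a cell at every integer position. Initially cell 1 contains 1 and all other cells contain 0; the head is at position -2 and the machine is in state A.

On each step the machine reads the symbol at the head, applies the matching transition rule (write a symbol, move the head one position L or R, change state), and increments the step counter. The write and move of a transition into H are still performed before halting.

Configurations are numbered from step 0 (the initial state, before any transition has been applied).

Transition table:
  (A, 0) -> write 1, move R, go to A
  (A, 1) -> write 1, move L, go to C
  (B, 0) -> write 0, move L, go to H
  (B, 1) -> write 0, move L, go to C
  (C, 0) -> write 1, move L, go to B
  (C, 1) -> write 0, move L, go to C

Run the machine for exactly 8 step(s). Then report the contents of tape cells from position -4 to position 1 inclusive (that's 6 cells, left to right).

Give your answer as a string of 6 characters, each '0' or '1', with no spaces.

Step 1: in state A at pos -2, read 0 -> (A,0)->write 1,move R,goto A. Now: state=A, head=-1, tape[-3..2]=010010 (head:   ^)
Step 2: in state A at pos -1, read 0 -> (A,0)->write 1,move R,goto A. Now: state=A, head=0, tape[-3..2]=011010 (head:    ^)
Step 3: in state A at pos 0, read 0 -> (A,0)->write 1,move R,goto A. Now: state=A, head=1, tape[-3..2]=011110 (head:     ^)
Step 4: in state A at pos 1, read 1 -> (A,1)->write 1,move L,goto C. Now: state=C, head=0, tape[-3..2]=011110 (head:    ^)
Step 5: in state C at pos 0, read 1 -> (C,1)->write 0,move L,goto C. Now: state=C, head=-1, tape[-3..2]=011010 (head:   ^)
Step 6: in state C at pos -1, read 1 -> (C,1)->write 0,move L,goto C. Now: state=C, head=-2, tape[-3..2]=010010 (head:  ^)
Step 7: in state C at pos -2, read 1 -> (C,1)->write 0,move L,goto C. Now: state=C, head=-3, tape[-4..2]=0000010 (head:  ^)
Step 8: in state C at pos -3, read 0 -> (C,0)->write 1,move L,goto B. Now: state=B, head=-4, tape[-5..2]=00100010 (head:  ^)

Answer: 010001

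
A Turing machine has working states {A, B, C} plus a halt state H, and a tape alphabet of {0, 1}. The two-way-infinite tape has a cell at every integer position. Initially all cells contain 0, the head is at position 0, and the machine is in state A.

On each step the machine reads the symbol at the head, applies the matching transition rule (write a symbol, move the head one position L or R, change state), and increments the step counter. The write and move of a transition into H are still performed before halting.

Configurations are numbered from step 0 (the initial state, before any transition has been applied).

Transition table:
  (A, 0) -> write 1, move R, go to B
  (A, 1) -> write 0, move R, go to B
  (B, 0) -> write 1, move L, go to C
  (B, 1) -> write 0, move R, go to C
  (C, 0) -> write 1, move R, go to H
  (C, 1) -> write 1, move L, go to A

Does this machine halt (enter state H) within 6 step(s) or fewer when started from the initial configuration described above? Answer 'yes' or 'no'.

Step 1: in state A at pos 0, read 0 -> (A,0)->write 1,move R,goto B. Now: state=B, head=1, tape[-1..2]=0100 (head:   ^)
Step 2: in state B at pos 1, read 0 -> (B,0)->write 1,move L,goto C. Now: state=C, head=0, tape[-1..2]=0110 (head:  ^)
Step 3: in state C at pos 0, read 1 -> (C,1)->write 1,move L,goto A. Now: state=A, head=-1, tape[-2..2]=00110 (head:  ^)
Step 4: in state A at pos -1, read 0 -> (A,0)->write 1,move R,goto B. Now: state=B, head=0, tape[-2..2]=01110 (head:   ^)
Step 5: in state B at pos 0, read 1 -> (B,1)->write 0,move R,goto C. Now: state=C, head=1, tape[-2..2]=01010 (head:    ^)
Step 6: in state C at pos 1, read 1 -> (C,1)->write 1,move L,goto A. Now: state=A, head=0, tape[-2..2]=01010 (head:   ^)
After 6 step(s): state = A (not H) -> not halted within 6 -> no

Answer: no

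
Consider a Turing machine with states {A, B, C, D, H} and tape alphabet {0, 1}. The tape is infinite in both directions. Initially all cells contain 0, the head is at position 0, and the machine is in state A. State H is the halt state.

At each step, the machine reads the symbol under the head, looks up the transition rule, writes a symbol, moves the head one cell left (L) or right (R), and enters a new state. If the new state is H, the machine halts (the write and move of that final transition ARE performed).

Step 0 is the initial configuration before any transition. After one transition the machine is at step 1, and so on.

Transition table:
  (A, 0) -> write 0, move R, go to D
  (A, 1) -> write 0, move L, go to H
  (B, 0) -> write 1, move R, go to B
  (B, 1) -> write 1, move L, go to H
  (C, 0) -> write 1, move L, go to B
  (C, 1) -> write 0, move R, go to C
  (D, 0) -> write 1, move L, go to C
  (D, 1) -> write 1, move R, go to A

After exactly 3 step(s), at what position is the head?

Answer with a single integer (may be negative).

Step 1: in state A at pos 0, read 0 -> (A,0)->write 0,move R,goto D. Now: state=D, head=1, tape[-1..2]=0000 (head:   ^)
Step 2: in state D at pos 1, read 0 -> (D,0)->write 1,move L,goto C. Now: state=C, head=0, tape[-1..2]=0010 (head:  ^)
Step 3: in state C at pos 0, read 0 -> (C,0)->write 1,move L,goto B. Now: state=B, head=-1, tape[-2..2]=00110 (head:  ^)

Answer: -1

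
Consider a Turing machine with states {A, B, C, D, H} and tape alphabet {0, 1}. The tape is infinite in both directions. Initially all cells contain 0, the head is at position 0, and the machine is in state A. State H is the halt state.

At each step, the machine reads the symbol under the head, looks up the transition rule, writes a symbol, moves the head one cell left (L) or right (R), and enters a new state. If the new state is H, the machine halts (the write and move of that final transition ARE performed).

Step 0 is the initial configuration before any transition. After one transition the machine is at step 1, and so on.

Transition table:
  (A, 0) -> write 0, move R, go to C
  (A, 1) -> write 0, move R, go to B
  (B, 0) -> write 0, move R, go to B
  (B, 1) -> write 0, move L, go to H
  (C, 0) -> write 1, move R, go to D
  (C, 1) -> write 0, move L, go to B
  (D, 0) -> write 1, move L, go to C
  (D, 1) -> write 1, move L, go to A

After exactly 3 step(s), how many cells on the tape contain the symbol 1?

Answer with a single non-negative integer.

Step 1: in state A at pos 0, read 0 -> (A,0)->write 0,move R,goto C. Now: state=C, head=1, tape[-1..2]=0000 (head:   ^)
Step 2: in state C at pos 1, read 0 -> (C,0)->write 1,move R,goto D. Now: state=D, head=2, tape[-1..3]=00100 (head:    ^)
Step 3: in state D at pos 2, read 0 -> (D,0)->write 1,move L,goto C. Now: state=C, head=1, tape[-1..3]=00110 (head:   ^)
Cells containing 1 after step 3: {1, 2} -> 2 cell(s)

Answer: 2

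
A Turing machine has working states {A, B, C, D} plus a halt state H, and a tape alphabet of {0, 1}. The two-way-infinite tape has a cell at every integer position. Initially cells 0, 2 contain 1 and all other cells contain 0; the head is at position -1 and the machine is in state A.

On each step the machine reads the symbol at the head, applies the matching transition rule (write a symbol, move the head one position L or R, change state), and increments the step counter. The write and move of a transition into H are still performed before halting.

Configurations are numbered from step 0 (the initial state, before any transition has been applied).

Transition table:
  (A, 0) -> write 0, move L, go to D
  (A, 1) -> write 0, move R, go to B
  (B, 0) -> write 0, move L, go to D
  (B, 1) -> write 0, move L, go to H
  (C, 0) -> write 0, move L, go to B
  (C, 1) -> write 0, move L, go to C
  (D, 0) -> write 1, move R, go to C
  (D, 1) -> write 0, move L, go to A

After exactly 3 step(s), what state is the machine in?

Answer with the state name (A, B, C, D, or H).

Answer: B

Derivation:
Step 1: in state A at pos -1, read 0 -> (A,0)->write 0,move L,goto D. Now: state=D, head=-2, tape[-3..3]=0001010 (head:  ^)
Step 2: in state D at pos -2, read 0 -> (D,0)->write 1,move R,goto C. Now: state=C, head=-1, tape[-3..3]=0101010 (head:   ^)
Step 3: in state C at pos -1, read 0 -> (C,0)->write 0,move L,goto B. Now: state=B, head=-2, tape[-3..3]=0101010 (head:  ^)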